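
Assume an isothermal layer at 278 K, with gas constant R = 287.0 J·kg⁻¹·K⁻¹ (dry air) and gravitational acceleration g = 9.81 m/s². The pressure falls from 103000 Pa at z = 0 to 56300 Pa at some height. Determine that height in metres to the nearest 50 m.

z ≈ 4900 m

Scale height: H = RT/g = 287.0 × 278 / 9.81 = 8133.1 m.
Invert the barometric formula: z = H ln(P₀/P).
P₀/P = 103000/56300 = 1.8295; ln(1.8295) = 0.60404.
z = 8133.1 × 0.60404 = 4912.7 m.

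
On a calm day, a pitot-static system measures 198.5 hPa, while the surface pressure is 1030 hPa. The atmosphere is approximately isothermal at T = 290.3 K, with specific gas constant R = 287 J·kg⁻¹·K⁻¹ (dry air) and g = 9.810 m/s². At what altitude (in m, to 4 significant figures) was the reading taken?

z ≈ 13980 m

Scale height: H = RT/g = 287 × 290.3 / 9.810 = 8493.0 m.
Invert the barometric formula: z = H ln(P₀/P).
P₀/P = 1030/198.5 = 5.1889; ln(5.1889) = 1.6465.
z = 8493.0 × 1.6465 = 13984 m.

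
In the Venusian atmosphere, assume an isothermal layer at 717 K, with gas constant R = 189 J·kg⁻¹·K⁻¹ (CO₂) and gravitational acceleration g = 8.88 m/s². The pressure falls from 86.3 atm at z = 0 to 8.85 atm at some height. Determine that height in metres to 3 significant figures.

z ≈ 34800 m

Scale height: H = RT/g = 189 × 717 / 8.88 = 15260 m.
Invert the barometric formula: z = H ln(P₀/P).
P₀/P = 86.3/8.85 = 9.7514; ln(9.7514) = 2.2774.
z = 15260 × 2.2774 = 34753 m.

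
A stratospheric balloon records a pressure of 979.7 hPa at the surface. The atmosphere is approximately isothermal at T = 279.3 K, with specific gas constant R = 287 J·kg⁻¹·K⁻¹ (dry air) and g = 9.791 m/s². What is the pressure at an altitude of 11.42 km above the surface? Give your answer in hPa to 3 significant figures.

Scale height: H = RT/g = 287 × 279.3 / 9.791 = 8187.0 m.
Barometric formula: P = P₀ exp(−z/H).
z/H = 11420/8187.0 = 1.3949; exp(−1.3949) = 0.24786.
P = 979.7 × 0.24786 = 242.83 hPa.

P ≈ 243 hPa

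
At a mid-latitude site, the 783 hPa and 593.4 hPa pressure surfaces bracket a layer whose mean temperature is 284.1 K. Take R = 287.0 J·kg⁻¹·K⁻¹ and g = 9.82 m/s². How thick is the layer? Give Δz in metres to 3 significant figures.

Δz ≈ 2300 m

Hypsometric equation: Δz = (R T̄/g) ln(P₁/P₂).
R T̄/g = 287.0 × 284.1 / 9.82 = 8303.1 m.
ln(783/593.4) = ln(1.3195) = 0.27725.
Δz = 8303.1 × 0.27725 = 2302.0 m.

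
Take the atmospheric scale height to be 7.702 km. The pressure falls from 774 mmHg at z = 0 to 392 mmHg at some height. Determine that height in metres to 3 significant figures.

Invert the barometric formula: z = H ln(P₀/P).
P₀/P = 774/392 = 1.9745; ln(1.9745) = 0.68032.
z = 7702.0 × 0.68032 = 5239.8 m.

z ≈ 5240 m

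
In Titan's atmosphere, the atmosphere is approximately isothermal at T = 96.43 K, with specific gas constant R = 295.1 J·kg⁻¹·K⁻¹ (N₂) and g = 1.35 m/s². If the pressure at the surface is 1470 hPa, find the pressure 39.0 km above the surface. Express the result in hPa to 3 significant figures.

P ≈ 231 hPa

Scale height: H = RT/g = 295.1 × 96.43 / 1.35 = 21079 m.
Barometric formula: P = P₀ exp(−z/H).
z/H = 39000/21079 = 1.8502; exp(−1.8502) = 0.15721.
P = 1470 × 0.15721 = 231.10 hPa.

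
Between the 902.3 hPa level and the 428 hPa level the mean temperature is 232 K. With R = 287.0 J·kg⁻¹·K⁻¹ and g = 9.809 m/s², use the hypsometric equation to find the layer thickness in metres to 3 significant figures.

Hypsometric equation: Δz = (R T̄/g) ln(P₁/P₂).
R T̄/g = 287.0 × 232 / 9.809 = 6788.1 m.
ln(902.3/428) = ln(2.1082) = 0.74583.
Δz = 6788.1 × 0.74583 = 5062.8 m.

Δz ≈ 5060 m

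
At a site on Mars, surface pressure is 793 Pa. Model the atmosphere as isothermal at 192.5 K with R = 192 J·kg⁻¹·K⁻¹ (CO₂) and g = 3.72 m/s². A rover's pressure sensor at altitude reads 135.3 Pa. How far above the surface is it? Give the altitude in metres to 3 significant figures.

z ≈ 17600 m

Scale height: H = RT/g = 192 × 192.5 / 3.72 = 9935.5 m.
Invert the barometric formula: z = H ln(P₀/P).
P₀/P = 793/135.3 = 5.8610; ln(5.8610) = 1.7683.
z = 9935.5 × 1.7683 = 17569 m.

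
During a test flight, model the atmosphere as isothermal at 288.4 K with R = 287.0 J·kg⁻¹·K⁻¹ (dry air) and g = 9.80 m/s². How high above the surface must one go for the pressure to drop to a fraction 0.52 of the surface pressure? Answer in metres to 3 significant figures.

Scale height: H = RT/g = 287.0 × 288.4 / 9.80 = 8446.0 m.
Set P/P₀ = exp(−z/H) = 0.52, so z = −H ln(0.52).
−ln(0.52) = 0.65393; z = 8446.0 × 0.65393 = 5523.1 m.

z ≈ 5520 m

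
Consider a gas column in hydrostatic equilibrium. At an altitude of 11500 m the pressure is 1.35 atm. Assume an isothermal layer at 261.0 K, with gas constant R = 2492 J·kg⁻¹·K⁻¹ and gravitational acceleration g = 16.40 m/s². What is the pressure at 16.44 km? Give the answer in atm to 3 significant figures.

P ≈ 1.19 atm

Scale height: H = RT/g = 2492 × 261.0 / 16.40 = 39659 m.
Between two levels, P₂ = P₁ exp(−Δz/H) with Δz = z₂ − z₁.
Δz = 16440 − 11500 = 4940.0 m; Δz/H = 4940.0/39659 = 0.12456.
P₂ = 1.35 × exp(−0.12456) = 1.35 × 0.88289 = 1.1919 atm.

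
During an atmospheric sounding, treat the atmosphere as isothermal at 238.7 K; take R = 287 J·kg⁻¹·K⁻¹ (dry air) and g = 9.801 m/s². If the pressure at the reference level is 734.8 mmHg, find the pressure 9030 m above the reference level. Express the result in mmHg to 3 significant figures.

Scale height: H = RT/g = 287 × 238.7 / 9.801 = 6989.8 m.
Barometric formula: P = P₀ exp(−z/H).
z/H = 9030.0/6989.8 = 1.2919; exp(−1.2919) = 0.27475.
P = 734.8 × 0.27475 = 201.89 mmHg.

P ≈ 202 mmHg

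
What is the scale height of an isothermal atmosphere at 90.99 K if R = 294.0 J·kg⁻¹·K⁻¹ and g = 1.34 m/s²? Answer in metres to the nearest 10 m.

H ≈ 19960 m

The scale height of an isothermal atmosphere is H = RT/g.
H = 294.0 × 90.99 / 1.34 = 26751/1.34 = 19963 m.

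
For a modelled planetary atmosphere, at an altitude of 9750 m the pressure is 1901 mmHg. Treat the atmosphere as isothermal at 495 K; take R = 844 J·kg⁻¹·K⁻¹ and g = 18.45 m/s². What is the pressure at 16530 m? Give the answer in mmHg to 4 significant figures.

P ≈ 1409 mmHg

Scale height: H = RT/g = 844 × 495 / 18.45 = 22644 m.
Between two levels, P₂ = P₁ exp(−Δz/H) with Δz = z₂ − z₁.
Δz = 16530 − 9750.0 = 6780.0 m; Δz/H = 6780.0/22644 = 0.29942.
P₂ = 1901 × exp(−0.29942) = 1901 × 0.74125 = 1409.1 mmHg.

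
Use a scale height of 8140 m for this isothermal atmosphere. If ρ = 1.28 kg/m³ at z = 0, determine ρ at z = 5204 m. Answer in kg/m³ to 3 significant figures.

ρ ≈ 0.675 kg/m³

In an isothermal atmosphere, density decays like pressure: ρ = ρ₀ exp(−z/H).
z/H = 5204.0/8140.0 = 0.63931; exp(−0.63931) = 0.52766.
ρ = 1.28 × 0.52766 = 0.67540 kg/m³.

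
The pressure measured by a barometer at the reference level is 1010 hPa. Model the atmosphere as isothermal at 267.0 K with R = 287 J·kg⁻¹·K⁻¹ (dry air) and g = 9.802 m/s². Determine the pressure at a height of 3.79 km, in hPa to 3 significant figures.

Scale height: H = RT/g = 287 × 267.0 / 9.802 = 7817.7 m.
Barometric formula: P = P₀ exp(−z/H).
z/H = 3790.0/7817.7 = 0.48480; exp(−0.48480) = 0.61582.
P = 1010 × 0.61582 = 621.98 hPa.

P ≈ 622 hPa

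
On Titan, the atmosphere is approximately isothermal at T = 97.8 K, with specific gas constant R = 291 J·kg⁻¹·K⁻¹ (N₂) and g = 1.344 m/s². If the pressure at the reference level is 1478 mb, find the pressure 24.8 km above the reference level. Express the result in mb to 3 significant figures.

Scale height: H = RT/g = 291 × 97.8 / 1.344 = 21175 m.
Barometric formula: P = P₀ exp(−z/H).
z/H = 24800/21175 = 1.1712; exp(−1.1712) = 0.30999.
P = 1478 × 0.30999 = 458.17 mb.

P ≈ 458 mb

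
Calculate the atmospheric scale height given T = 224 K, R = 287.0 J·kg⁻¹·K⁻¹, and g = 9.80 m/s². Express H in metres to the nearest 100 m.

H ≈ 6600 m

The scale height of an isothermal atmosphere is H = RT/g.
H = 287.0 × 224 / 9.80 = 64288/9.80 = 6560.0 m.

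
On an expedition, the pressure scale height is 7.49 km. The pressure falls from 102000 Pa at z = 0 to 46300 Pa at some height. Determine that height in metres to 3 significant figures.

z ≈ 5920 m

Invert the barometric formula: z = H ln(P₀/P).
P₀/P = 102000/46300 = 2.2030; ln(2.2030) = 0.78982.
z = 7490.0 × 0.78982 = 5915.8 m.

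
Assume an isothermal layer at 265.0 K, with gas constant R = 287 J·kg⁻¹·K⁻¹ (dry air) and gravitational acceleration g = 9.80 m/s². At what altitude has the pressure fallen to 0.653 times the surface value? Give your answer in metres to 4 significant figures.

Scale height: H = RT/g = 287 × 265.0 / 9.80 = 7760.7 m.
Set P/P₀ = exp(−z/H) = 0.653, so z = −H ln(0.653).
−ln(0.653) = 0.42618; z = 7760.7 × 0.42618 = 3307.5 m.

z ≈ 3307 m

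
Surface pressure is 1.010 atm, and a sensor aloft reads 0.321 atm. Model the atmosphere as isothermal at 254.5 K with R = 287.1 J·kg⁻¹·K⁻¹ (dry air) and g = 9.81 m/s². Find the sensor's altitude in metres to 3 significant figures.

z ≈ 8540 m

Scale height: H = RT/g = 287.1 × 254.5 / 9.81 = 7448.2 m.
Invert the barometric formula: z = H ln(P₀/P).
P₀/P = 1.010/0.321 = 3.1464; ln(3.1464) = 1.1463.
z = 7448.2 × 1.1463 = 8537.9 m.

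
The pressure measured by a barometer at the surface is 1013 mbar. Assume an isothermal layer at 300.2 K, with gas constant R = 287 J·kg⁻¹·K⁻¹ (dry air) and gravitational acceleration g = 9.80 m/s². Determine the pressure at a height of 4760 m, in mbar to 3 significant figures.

P ≈ 589 mbar

Scale height: H = RT/g = 287 × 300.2 / 9.80 = 8791.6 m.
Barometric formula: P = P₀ exp(−z/H).
z/H = 4760.0/8791.6 = 0.54143; exp(−0.54143) = 0.58192.
P = 1013 × 0.58192 = 589.48 mbar.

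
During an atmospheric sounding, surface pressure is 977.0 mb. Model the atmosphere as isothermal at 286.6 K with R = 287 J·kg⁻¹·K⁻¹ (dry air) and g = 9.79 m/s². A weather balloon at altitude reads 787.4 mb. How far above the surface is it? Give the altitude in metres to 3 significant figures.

Scale height: H = RT/g = 287 × 286.6 / 9.79 = 8401.9 m.
Invert the barometric formula: z = H ln(P₀/P).
P₀/P = 977.0/787.4 = 1.2408; ln(1.2408) = 0.21576.
z = 8401.9 × 0.21576 = 1812.8 m.

z ≈ 1810 m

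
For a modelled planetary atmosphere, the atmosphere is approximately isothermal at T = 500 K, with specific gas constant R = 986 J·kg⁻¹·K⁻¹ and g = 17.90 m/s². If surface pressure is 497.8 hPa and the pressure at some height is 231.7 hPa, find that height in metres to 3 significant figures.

Scale height: H = RT/g = 986 × 500 / 17.90 = 27542 m.
Invert the barometric formula: z = H ln(P₀/P).
P₀/P = 497.8/231.7 = 2.1485; ln(2.1485) = 0.76477.
z = 27542 × 0.76477 = 21063 m.

z ≈ 21100 m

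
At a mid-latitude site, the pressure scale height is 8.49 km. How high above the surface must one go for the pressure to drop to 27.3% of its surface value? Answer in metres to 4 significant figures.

z ≈ 11020 m

Set P/P₀ = exp(−z/H) = 0.273, so z = −H ln(0.273).
−ln(0.273) = 1.2983; z = 8490.0 × 1.2983 = 11023 m.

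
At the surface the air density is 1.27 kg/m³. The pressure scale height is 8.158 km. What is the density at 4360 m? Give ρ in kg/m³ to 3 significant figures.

ρ ≈ 0.744 kg/m³

In an isothermal atmosphere, density decays like pressure: ρ = ρ₀ exp(−z/H).
z/H = 4360.0/8158.0 = 0.53444; exp(−0.53444) = 0.58600.
ρ = 1.27 × 0.58600 = 0.74422 kg/m³.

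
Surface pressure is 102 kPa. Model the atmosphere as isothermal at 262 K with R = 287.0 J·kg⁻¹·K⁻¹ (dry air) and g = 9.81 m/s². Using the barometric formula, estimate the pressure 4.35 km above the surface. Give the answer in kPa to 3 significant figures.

Scale height: H = RT/g = 287.0 × 262 / 9.81 = 7665.0 m.
Barometric formula: P = P₀ exp(−z/H).
z/H = 4350.0/7665.0 = 0.56751; exp(−0.56751) = 0.56694.
P = 102 × 0.56694 = 57.828 kPa.

P ≈ 57.8 kPa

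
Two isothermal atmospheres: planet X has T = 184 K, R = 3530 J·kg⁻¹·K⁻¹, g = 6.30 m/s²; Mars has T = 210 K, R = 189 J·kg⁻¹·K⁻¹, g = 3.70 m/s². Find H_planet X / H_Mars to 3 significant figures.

H_planet X/H_Mars ≈ 9.61

H = RT/g for each body.
H_planet X = 3530 × 184 / 6.30 = 103100 m.
H_Mars = 189 × 210 / 3.70 = 10727 m.
H_planet X/H_Mars = 103100/10727 = 9.6113.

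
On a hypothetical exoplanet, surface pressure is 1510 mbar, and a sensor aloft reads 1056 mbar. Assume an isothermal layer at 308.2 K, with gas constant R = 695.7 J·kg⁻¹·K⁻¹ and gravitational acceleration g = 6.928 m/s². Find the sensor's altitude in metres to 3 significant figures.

Scale height: H = RT/g = 695.7 × 308.2 / 6.928 = 30949 m.
Invert the barometric formula: z = H ln(P₀/P).
P₀/P = 1510/1056 = 1.4299; ln(1.4299) = 0.35760.
z = 30949 × 0.35760 = 11067 m.

z ≈ 11100 m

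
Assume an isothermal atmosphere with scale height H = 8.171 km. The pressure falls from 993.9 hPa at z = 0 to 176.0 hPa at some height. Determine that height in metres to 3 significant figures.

z ≈ 14100 m

Invert the barometric formula: z = H ln(P₀/P).
P₀/P = 993.9/176.0 = 5.6472; ln(5.6472) = 1.7312.
z = 8171.0 × 1.7312 = 14146 m.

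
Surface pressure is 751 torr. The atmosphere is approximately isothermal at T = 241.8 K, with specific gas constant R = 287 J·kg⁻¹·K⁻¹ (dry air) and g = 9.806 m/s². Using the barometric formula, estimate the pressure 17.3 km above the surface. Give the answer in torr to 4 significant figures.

Scale height: H = RT/g = 287 × 241.8 / 9.806 = 7077.0 m.
Barometric formula: P = P₀ exp(−z/H).
z/H = 17300/7077.0 = 2.4445; exp(−2.4445) = 0.086770.
P = 751 × 0.086770 = 65.164 torr.

P ≈ 65.16 torr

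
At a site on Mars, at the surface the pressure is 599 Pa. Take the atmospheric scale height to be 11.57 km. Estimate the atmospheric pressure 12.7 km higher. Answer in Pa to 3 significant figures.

P ≈ 200 Pa

Barometric formula: P = P₀ exp(−z/H).
z/H = 12700/11570 = 1.0977; exp(−1.0977) = 0.33364.
P = 599 × 0.33364 = 199.85 Pa.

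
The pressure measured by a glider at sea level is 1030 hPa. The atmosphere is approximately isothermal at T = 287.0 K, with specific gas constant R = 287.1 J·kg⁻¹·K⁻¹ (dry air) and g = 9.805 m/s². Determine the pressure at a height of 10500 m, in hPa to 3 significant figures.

P ≈ 295 hPa

Scale height: H = RT/g = 287.1 × 287.0 / 9.805 = 8403.6 m.
Barometric formula: P = P₀ exp(−z/H).
z/H = 10500/8403.6 = 1.2495; exp(−1.2495) = 0.28665.
P = 1030 × 0.28665 = 295.25 hPa.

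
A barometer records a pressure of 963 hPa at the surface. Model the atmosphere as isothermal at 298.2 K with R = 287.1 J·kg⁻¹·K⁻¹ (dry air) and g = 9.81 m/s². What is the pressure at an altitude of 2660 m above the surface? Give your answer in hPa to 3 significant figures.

P ≈ 710 hPa

Scale height: H = RT/g = 287.1 × 298.2 / 9.81 = 8727.1 m.
Barometric formula: P = P₀ exp(−z/H).
z/H = 2660.0/8727.1 = 0.30480; exp(−0.30480) = 0.73727.
P = 963 × 0.73727 = 709.99 hPa.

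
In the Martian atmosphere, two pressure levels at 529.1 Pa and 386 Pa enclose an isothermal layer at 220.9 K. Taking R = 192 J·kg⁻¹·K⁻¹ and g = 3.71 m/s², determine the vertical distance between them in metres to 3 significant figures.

Hypsometric equation: Δz = (R T̄/g) ln(P₁/P₂).
R T̄/g = 192 × 220.9 / 3.71 = 11432 m.
ln(529.1/386) = ln(1.3707) = 0.31532.
Δz = 11432 × 0.31532 = 3604.7 m.

Δz ≈ 3600 m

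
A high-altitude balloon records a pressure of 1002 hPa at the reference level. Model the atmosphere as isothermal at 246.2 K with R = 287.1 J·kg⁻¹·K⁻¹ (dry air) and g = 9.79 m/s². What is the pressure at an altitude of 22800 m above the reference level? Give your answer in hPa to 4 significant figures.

Scale height: H = RT/g = 287.1 × 246.2 / 9.79 = 7220.0 m.
Barometric formula: P = P₀ exp(−z/H).
z/H = 22800/7220.0 = 3.1579; exp(−3.1579) = 0.042515.
P = 1002 × 0.042515 = 42.600 hPa.

P ≈ 42.60 hPa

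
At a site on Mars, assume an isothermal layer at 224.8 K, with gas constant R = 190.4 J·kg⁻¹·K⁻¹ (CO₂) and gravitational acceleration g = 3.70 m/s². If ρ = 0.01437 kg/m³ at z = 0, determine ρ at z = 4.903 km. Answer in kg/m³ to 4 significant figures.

Scale height: H = RT/g = 190.4 × 224.8 / 3.70 = 11568 m.
In an isothermal atmosphere, density decays like pressure: ρ = ρ₀ exp(−z/H).
z/H = 4903.0/11568 = 0.42384; exp(−0.42384) = 0.65453.
ρ = 0.01437 × 0.65453 = 0.0094056 kg/m³.

ρ ≈ 0.009406 kg/m³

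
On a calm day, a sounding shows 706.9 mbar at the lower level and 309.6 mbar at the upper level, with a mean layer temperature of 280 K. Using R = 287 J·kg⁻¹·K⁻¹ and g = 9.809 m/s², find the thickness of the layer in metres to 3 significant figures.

Δz ≈ 6760 m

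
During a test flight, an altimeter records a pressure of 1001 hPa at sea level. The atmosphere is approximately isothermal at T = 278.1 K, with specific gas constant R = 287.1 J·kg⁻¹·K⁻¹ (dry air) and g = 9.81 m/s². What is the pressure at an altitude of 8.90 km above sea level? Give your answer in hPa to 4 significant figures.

Scale height: H = RT/g = 287.1 × 278.1 / 9.81 = 8138.9 m.
Barometric formula: P = P₀ exp(−z/H).
z/H = 8900.0/8138.9 = 1.0935; exp(−1.0935) = 0.33504.
P = 1001 × 0.33504 = 335.38 hPa.

P ≈ 335.4 hPa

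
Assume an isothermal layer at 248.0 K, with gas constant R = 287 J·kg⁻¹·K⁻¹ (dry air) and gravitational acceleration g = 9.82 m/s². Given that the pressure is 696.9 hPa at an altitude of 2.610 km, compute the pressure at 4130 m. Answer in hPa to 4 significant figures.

P ≈ 565.1 hPa

Scale height: H = RT/g = 287 × 248.0 / 9.82 = 7248.1 m.
Between two levels, P₂ = P₁ exp(−Δz/H) with Δz = z₂ − z₁.
Δz = 4130.0 − 2610.0 = 1520.0 m; Δz/H = 1520.0/7248.1 = 0.20971.
P₂ = 696.9 × exp(−0.20971) = 696.9 × 0.81082 = 565.06 hPa.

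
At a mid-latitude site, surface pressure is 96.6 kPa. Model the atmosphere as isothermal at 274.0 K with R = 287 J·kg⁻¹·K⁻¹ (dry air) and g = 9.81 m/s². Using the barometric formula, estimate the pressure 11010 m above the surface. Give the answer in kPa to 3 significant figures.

P ≈ 24.5 kPa

Scale height: H = RT/g = 287 × 274.0 / 9.81 = 8016.1 m.
Barometric formula: P = P₀ exp(−z/H).
z/H = 11010/8016.1 = 1.3735; exp(−1.3735) = 0.25322.
P = 96.6 × 0.25322 = 24.461 kPa.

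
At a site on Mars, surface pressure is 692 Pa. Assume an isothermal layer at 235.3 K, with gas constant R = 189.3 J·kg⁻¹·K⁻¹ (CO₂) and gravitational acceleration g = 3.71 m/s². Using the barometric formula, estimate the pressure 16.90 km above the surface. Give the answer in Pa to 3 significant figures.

Scale height: H = RT/g = 189.3 × 235.3 / 3.71 = 12006 m.
Barometric formula: P = P₀ exp(−z/H).
z/H = 16900/12006 = 1.4076; exp(−1.4076) = 0.24473.
P = 692 × 0.24473 = 169.35 Pa.

P ≈ 169 Pa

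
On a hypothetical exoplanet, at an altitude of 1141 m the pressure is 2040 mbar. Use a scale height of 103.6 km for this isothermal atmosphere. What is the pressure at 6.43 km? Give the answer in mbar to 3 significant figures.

P ≈ 1940 mbar

Between two levels, P₂ = P₁ exp(−Δz/H) with Δz = z₂ − z₁.
Δz = 6430.0 − 1141.0 = 5289.0 m; Δz/H = 5289.0/103600 = 0.051052.
P₂ = 2040 × exp(−0.051052) = 2040 × 0.95023 = 1938.5 mbar.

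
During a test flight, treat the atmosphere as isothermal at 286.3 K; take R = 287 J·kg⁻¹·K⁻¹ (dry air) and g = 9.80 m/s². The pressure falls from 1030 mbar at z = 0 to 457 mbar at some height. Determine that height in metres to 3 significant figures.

z ≈ 6810 m

Scale height: H = RT/g = 287 × 286.3 / 9.80 = 8384.5 m.
Invert the barometric formula: z = H ln(P₀/P).
P₀/P = 1030/457 = 2.2538; ln(2.2538) = 0.81262.
z = 8384.5 × 0.81262 = 6813.4 m.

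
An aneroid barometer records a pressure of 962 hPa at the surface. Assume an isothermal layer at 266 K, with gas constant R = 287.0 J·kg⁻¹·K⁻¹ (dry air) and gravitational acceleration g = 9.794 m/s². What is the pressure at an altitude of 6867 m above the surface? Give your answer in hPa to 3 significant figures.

Scale height: H = RT/g = 287.0 × 266 / 9.794 = 7794.8 m.
Barometric formula: P = P₀ exp(−z/H).
z/H = 6867.0/7794.8 = 0.88097; exp(−0.88097) = 0.41438.
P = 962 × 0.41438 = 398.63 hPa.

P ≈ 399 hPa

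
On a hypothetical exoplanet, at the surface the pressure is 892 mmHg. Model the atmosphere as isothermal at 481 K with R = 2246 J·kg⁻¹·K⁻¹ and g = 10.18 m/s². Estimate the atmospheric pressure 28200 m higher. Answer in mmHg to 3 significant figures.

Scale height: H = RT/g = 2246 × 481 / 10.18 = 106120 m.
Barometric formula: P = P₀ exp(−z/H).
z/H = 28200/106120 = 0.26574; exp(−0.26574) = 0.76664.
P = 892 × 0.76664 = 683.84 mmHg.

P ≈ 684 mmHg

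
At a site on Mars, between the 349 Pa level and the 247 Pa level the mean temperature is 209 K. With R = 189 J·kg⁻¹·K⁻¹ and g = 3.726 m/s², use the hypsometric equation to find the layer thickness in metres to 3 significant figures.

Hypsometric equation: Δz = (R T̄/g) ln(P₁/P₂).
R T̄/g = 189 × 209 / 3.726 = 10601 m.
ln(349/247) = ln(1.4130) = 0.34572.
Δz = 10601 × 0.34572 = 3665.0 m.

Δz ≈ 3660 m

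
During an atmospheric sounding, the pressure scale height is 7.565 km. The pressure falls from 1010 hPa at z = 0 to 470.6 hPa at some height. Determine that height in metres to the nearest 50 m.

z ≈ 5800 m

Invert the barometric formula: z = H ln(P₀/P).
P₀/P = 1010/470.6 = 2.1462; ln(2.1462) = 0.76370.
z = 7565.0 × 0.76370 = 5777.4 m.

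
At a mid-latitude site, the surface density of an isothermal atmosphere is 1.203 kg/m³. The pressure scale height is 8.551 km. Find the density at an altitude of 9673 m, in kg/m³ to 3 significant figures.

In an isothermal atmosphere, density decays like pressure: ρ = ρ₀ exp(−z/H).
z/H = 9673.0/8551.0 = 1.1312; exp(−1.1312) = 0.32265.
ρ = 1.203 × 0.32265 = 0.38815 kg/m³.

ρ ≈ 0.388 kg/m³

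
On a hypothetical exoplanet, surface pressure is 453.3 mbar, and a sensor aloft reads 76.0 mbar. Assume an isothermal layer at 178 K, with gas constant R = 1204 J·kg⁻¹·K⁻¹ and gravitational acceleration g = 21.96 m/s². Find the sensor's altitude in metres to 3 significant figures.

z ≈ 17400 m

Scale height: H = RT/g = 1204 × 178 / 21.96 = 9759.2 m.
Invert the barometric formula: z = H ln(P₀/P).
P₀/P = 453.3/76.0 = 5.9645; ln(5.9645) = 1.7858.
z = 9759.2 × 1.7858 = 17428 m.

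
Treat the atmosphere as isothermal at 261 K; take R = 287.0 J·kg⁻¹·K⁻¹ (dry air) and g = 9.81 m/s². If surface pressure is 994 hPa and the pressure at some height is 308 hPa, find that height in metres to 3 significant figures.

z ≈ 8950 m

Scale height: H = RT/g = 287.0 × 261 / 9.81 = 7635.8 m.
Invert the barometric formula: z = H ln(P₀/P).
P₀/P = 994/308 = 3.2273; ln(3.2273) = 1.1716.
z = 7635.8 × 1.1716 = 8946.1 m.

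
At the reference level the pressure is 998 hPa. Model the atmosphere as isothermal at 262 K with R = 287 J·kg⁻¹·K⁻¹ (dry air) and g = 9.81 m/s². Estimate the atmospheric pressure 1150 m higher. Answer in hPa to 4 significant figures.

Scale height: H = RT/g = 287 × 262 / 9.81 = 7665.0 m.
Barometric formula: P = P₀ exp(−z/H).
z/H = 1150.0/7665.0 = 0.15003; exp(−0.15003) = 0.86068.
P = 998 × 0.86068 = 858.96 hPa.

P ≈ 859.0 hPa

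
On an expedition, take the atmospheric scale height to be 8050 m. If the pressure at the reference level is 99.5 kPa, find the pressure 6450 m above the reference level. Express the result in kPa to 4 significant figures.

Barometric formula: P = P₀ exp(−z/H).
z/H = 6450.0/8050.0 = 0.80124; exp(−0.80124) = 0.44877.
P = 99.5 × 0.44877 = 44.653 kPa.

P ≈ 44.65 kPa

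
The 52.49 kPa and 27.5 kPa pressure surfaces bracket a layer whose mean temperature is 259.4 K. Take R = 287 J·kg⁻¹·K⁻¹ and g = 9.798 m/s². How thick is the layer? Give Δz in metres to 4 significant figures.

Hypsometric equation: Δz = (R T̄/g) ln(P₁/P₂).
R T̄/g = 287 × 259.4 / 9.798 = 7598.3 m.
ln(52.49/27.5) = ln(1.9087) = 0.64642.
Δz = 7598.3 × 0.64642 = 4911.7 m.

Δz ≈ 4912 m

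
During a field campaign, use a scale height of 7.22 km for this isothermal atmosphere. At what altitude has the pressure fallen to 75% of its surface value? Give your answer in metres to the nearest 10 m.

z ≈ 2080 m

Set P/P₀ = exp(−z/H) = 0.75, so z = −H ln(0.75).
−ln(0.75) = 0.28768; z = 7220.0 × 0.28768 = 2077.0 m.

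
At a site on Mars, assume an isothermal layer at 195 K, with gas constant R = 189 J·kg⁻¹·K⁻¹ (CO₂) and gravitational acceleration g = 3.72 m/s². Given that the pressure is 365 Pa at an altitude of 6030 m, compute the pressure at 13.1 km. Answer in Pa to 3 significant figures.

Scale height: H = RT/g = 189 × 195 / 3.72 = 9907.3 m.
Between two levels, P₂ = P₁ exp(−Δz/H) with Δz = z₂ − z₁.
Δz = 13100 − 6030.0 = 7070.0 m; Δz/H = 7070.0/9907.3 = 0.71362.
P₂ = 365 × exp(−0.71362) = 365 × 0.48987 = 178.80 Pa.

P ≈ 179 Pa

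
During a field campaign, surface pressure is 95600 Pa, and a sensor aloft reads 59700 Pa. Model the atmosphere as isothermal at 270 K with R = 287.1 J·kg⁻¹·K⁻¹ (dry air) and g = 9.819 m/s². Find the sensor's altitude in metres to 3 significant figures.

Scale height: H = RT/g = 287.1 × 270 / 9.819 = 7894.6 m.
Invert the barometric formula: z = H ln(P₀/P).
P₀/P = 95600/59700 = 1.6013; ln(1.6013) = 0.47082.
z = 7894.6 × 0.47082 = 3716.9 m.

z ≈ 3720 m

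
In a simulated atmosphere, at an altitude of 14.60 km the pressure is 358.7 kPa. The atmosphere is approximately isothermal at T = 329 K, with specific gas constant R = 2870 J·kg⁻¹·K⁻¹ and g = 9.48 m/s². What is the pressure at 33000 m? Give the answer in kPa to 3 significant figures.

Scale height: H = RT/g = 2870 × 329 / 9.48 = 99602 m.
Between two levels, P₂ = P₁ exp(−Δz/H) with Δz = z₂ − z₁.
Δz = 33000 − 14600 = 18400 m; Δz/H = 18400/99602 = 0.18474.
P₂ = 358.7 × exp(−0.18474) = 358.7 × 0.83132 = 298.19 kPa.

P ≈ 298 kPa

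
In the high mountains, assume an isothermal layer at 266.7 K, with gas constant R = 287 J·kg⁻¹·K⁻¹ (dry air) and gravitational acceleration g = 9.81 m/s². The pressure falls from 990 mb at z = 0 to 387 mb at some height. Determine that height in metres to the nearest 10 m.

Scale height: H = RT/g = 287 × 266.7 / 9.81 = 7802.5 m.
Invert the barometric formula: z = H ln(P₀/P).
P₀/P = 990/387 = 2.5581; ln(2.5581) = 0.93926.
z = 7802.5 × 0.93926 = 7328.6 m.

z ≈ 7330 m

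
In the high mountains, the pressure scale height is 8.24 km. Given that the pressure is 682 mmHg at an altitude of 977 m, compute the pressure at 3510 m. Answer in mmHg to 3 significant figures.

Between two levels, P₂ = P₁ exp(−Δz/H) with Δz = z₂ − z₁.
Δz = 3510.0 − 977.00 = 2533.0 m; Δz/H = 2533.0/8240.0 = 0.30740.
P₂ = 682 × exp(−0.30740) = 682 × 0.73536 = 501.52 mmHg.

P ≈ 502 mmHg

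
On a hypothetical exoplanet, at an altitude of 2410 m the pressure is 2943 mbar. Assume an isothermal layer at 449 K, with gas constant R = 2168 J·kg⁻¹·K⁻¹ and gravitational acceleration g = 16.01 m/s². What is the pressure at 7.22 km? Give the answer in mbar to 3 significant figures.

P ≈ 2720 mbar

Scale height: H = RT/g = 2168 × 449 / 16.01 = 60801 m.
Between two levels, P₂ = P₁ exp(−Δz/H) with Δz = z₂ − z₁.
Δz = 7220.0 − 2410.0 = 4810.0 m; Δz/H = 4810.0/60801 = 0.079111.
P₂ = 2943 × exp(−0.079111) = 2943 × 0.92394 = 2719.2 mbar.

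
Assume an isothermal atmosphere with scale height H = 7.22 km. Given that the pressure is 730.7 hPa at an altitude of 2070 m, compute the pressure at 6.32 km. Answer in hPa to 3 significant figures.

Between two levels, P₂ = P₁ exp(−Δz/H) with Δz = z₂ − z₁.
Δz = 6320.0 − 2070.0 = 4250.0 m; Δz/H = 4250.0/7220.0 = 0.58864.
P₂ = 730.7 × exp(−0.58864) = 730.7 × 0.55508 = 405.60 hPa.

P ≈ 406 hPa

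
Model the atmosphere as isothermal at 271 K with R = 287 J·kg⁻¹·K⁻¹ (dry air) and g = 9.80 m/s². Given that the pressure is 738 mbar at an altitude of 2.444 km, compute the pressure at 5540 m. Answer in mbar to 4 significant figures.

Scale height: H = RT/g = 287 × 271 / 9.80 = 7936.4 m.
Between two levels, P₂ = P₁ exp(−Δz/H) with Δz = z₂ − z₁.
Δz = 5540.0 − 2444.0 = 3096.0 m; Δz/H = 3096.0/7936.4 = 0.39010.
P₂ = 738 × exp(−0.39010) = 738 × 0.67699 = 499.62 mbar.

P ≈ 499.6 mbar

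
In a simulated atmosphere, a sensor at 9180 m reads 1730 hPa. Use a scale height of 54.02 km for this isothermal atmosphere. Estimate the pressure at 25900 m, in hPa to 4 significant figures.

P ≈ 1269 hPa

Between two levels, P₂ = P₁ exp(−Δz/H) with Δz = z₂ − z₁.
Δz = 25900 − 9180.0 = 16720 m; Δz/H = 16720/54020 = 0.30951.
P₂ = 1730 × exp(−0.30951) = 1730 × 0.73381 = 1269.5 hPa.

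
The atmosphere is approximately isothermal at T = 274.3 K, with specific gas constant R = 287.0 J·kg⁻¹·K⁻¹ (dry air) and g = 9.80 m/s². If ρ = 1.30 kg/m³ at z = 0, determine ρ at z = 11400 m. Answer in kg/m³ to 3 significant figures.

ρ ≈ 0.315 kg/m³

Scale height: H = RT/g = 287.0 × 274.3 / 9.80 = 8033.1 m.
In an isothermal atmosphere, density decays like pressure: ρ = ρ₀ exp(−z/H).
z/H = 11400/8033.1 = 1.4191; exp(−1.4191) = 0.24193.
ρ = 1.30 × 0.24193 = 0.31451 kg/m³.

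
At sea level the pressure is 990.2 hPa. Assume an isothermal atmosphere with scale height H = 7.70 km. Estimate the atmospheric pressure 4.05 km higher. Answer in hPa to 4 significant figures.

P ≈ 585.2 hPa

Barometric formula: P = P₀ exp(−z/H).
z/H = 4050.0/7700.0 = 0.52597; exp(−0.52597) = 0.59098.
P = 990.2 × 0.59098 = 585.19 hPa.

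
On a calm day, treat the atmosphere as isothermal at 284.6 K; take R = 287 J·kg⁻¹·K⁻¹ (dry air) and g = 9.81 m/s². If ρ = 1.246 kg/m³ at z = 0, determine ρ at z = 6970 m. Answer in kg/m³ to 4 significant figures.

ρ ≈ 0.5395 kg/m³

Scale height: H = RT/g = 287 × 284.6 / 9.81 = 8326.2 m.
In an isothermal atmosphere, density decays like pressure: ρ = ρ₀ exp(−z/H).
z/H = 6970.0/8326.2 = 0.83712; exp(−0.83712) = 0.43296.
ρ = 1.246 × 0.43296 = 0.53947 kg/m³.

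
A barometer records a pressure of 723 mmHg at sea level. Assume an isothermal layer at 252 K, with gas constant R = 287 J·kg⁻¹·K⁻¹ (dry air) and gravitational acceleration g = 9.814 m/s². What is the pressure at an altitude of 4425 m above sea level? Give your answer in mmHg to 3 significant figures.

P ≈ 397 mmHg

Scale height: H = RT/g = 287 × 252 / 9.814 = 7369.5 m.
Barometric formula: P = P₀ exp(−z/H).
z/H = 4425.0/7369.5 = 0.60045; exp(−0.60045) = 0.54856.
P = 723 × 0.54856 = 396.61 mmHg.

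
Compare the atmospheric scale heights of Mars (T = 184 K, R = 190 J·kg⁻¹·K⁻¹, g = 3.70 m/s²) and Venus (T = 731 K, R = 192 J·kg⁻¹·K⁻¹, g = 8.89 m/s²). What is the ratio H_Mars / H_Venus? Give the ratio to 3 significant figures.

H = RT/g for each body.
H_Mars = 190 × 184 / 3.70 = 9448.6 m.
H_Venus = 192 × 731 / 8.89 = 15788 m.
H_Mars/H_Venus = 9448.6/15788 = 0.59847.

H_Mars/H_Venus ≈ 0.598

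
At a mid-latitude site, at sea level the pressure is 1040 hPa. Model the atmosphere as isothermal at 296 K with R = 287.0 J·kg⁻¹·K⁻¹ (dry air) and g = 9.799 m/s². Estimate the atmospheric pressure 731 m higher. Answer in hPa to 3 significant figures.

Scale height: H = RT/g = 287.0 × 296 / 9.799 = 8669.5 m.
Barometric formula: P = P₀ exp(−z/H).
z/H = 731.00/8669.5 = 0.084319; exp(−0.084319) = 0.91914.
P = 1040 × 0.91914 = 955.91 hPa.

P ≈ 956 hPa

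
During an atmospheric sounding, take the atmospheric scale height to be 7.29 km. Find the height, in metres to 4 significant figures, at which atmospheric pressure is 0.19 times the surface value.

Set P/P₀ = exp(−z/H) = 0.19, so z = −H ln(0.19).
−ln(0.19) = 1.6607; z = 7290.0 × 1.6607 = 12107 m.

z ≈ 12110 m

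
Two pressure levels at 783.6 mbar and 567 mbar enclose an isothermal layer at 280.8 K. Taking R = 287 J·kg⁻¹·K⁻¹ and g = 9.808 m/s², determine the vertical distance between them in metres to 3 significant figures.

Δz ≈ 2660 m

Hypsometric equation: Δz = (R T̄/g) ln(P₁/P₂).
R T̄/g = 287 × 280.8 / 9.808 = 8216.7 m.
ln(783.6/567) = ln(1.3820) = 0.32353.
Δz = 8216.7 × 0.32353 = 2658.3 m.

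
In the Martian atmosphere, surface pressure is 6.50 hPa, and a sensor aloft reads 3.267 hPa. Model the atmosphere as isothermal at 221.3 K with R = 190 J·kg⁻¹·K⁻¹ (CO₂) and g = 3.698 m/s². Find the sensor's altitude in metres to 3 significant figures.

z ≈ 7820 m

Scale height: H = RT/g = 190 × 221.3 / 3.698 = 11370 m.
Invert the barometric formula: z = H ln(P₀/P).
P₀/P = 6.50/3.267 = 1.9896; ln(1.9896) = 0.68793.
z = 11370 × 0.68793 = 7821.8 m.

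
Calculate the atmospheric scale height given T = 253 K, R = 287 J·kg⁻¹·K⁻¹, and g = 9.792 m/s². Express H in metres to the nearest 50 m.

The scale height of an isothermal atmosphere is H = RT/g.
H = 287 × 253 / 9.792 = 72611/9.792 = 7415.3 m.

H ≈ 7400 m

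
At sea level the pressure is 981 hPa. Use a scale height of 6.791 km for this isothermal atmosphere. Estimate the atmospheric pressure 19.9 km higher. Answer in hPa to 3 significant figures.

Barometric formula: P = P₀ exp(−z/H).
z/H = 19900/6791.0 = 2.9303; exp(−2.9303) = 0.053381.
P = 981 × 0.053381 = 52.367 hPa.

P ≈ 52.4 hPa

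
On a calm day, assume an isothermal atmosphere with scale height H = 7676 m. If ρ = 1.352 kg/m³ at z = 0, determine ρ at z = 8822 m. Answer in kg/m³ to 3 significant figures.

ρ ≈ 0.428 kg/m³

In an isothermal atmosphere, density decays like pressure: ρ = ρ₀ exp(−z/H).
z/H = 8822.0/7676.0 = 1.1493; exp(−1.1493) = 0.31686.
ρ = 1.352 × 0.31686 = 0.42839 kg/m³.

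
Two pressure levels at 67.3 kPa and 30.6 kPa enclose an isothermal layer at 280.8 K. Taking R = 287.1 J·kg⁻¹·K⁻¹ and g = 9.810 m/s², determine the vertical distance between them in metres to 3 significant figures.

Δz ≈ 6480 m

Hypsometric equation: Δz = (R T̄/g) ln(P₁/P₂).
R T̄/g = 287.1 × 280.8 / 9.810 = 8217.9 m.
ln(67.3/30.6) = ln(2.1993) = 0.78814.
Δz = 8217.9 × 0.78814 = 6476.9 m.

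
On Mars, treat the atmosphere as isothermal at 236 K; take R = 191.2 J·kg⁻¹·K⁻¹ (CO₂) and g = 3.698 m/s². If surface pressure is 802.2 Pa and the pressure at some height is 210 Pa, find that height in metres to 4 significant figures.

Scale height: H = RT/g = 191.2 × 236 / 3.698 = 12202 m.
Invert the barometric formula: z = H ln(P₀/P).
P₀/P = 802.2/210 = 3.8200; ln(3.8200) = 1.3403.
z = 12202 × 1.3403 = 16354 m.

z ≈ 16350 m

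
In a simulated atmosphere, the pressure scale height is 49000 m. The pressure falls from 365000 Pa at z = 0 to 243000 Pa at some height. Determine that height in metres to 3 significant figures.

Invert the barometric formula: z = H ln(P₀/P).
P₀/P = 365000/243000 = 1.5021; ln(1.5021) = 0.40686.
z = 49000 × 0.40686 = 19936 m.

z ≈ 19900 m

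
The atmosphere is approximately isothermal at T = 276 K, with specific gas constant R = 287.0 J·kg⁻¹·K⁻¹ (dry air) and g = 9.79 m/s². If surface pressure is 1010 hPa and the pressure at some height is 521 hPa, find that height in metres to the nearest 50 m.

z ≈ 5350 m

Scale height: H = RT/g = 287.0 × 276 / 9.79 = 8091.1 m.
Invert the barometric formula: z = H ln(P₀/P).
P₀/P = 1010/521 = 1.9386; ln(1.9386) = 0.66197.
z = 8091.1 × 0.66197 = 5356.1 m.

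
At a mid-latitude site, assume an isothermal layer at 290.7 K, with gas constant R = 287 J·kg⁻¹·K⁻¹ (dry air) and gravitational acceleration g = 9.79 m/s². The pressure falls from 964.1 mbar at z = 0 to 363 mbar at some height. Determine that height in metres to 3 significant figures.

z ≈ 8320 m

Scale height: H = RT/g = 287 × 290.7 / 9.79 = 8522.1 m.
Invert the barometric formula: z = H ln(P₀/P).
P₀/P = 964.1/363 = 2.6559; ln(2.6559) = 0.97678.
z = 8522.1 × 0.97678 = 8324.2 m.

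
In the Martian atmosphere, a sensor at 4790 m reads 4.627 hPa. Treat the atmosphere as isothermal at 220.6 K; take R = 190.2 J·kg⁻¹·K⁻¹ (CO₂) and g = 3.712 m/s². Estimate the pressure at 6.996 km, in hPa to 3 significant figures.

P ≈ 3.81 hPa

Scale height: H = RT/g = 190.2 × 220.6 / 3.712 = 11303 m.
Between two levels, P₂ = P₁ exp(−Δz/H) with Δz = z₂ − z₁.
Δz = 6996.0 − 4790.0 = 2206.0 m; Δz/H = 2206.0/11303 = 0.19517.
P₂ = 4.627 × exp(−0.19517) = 4.627 × 0.82269 = 3.8066 hPa.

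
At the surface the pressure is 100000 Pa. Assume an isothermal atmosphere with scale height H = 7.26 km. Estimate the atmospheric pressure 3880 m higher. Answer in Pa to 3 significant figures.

P ≈ 58600 Pa

Barometric formula: P = P₀ exp(−z/H).
z/H = 3880.0/7260.0 = 0.53444; exp(−0.53444) = 0.58600.
P = 100000 × 0.58600 = 58600 Pa.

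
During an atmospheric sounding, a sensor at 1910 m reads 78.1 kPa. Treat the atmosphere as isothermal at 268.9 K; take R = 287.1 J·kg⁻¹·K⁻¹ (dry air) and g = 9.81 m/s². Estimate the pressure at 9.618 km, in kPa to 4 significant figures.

P ≈ 29.33 kPa

Scale height: H = RT/g = 287.1 × 268.9 / 9.81 = 7869.6 m.
Between two levels, P₂ = P₁ exp(−Δz/H) with Δz = z₂ − z₁.
Δz = 9618.0 − 1910.0 = 7708.0 m; Δz/H = 7708.0/7869.6 = 0.97947.
P₂ = 78.1 × exp(−0.97947) = 78.1 × 0.37551 = 29.327 kPa.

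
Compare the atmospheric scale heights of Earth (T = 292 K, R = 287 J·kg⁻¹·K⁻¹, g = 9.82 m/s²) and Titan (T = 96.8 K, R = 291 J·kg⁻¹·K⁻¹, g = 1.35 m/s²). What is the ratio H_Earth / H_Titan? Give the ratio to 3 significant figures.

H_Earth/H_Titan ≈ 0.409

H = RT/g for each body.
H_Earth = 287 × 292 / 9.82 = 8534.0 m.
H_Titan = 291 × 96.8 / 1.35 = 20866 m.
H_Earth/H_Titan = 8534.0/20866 = 0.40899.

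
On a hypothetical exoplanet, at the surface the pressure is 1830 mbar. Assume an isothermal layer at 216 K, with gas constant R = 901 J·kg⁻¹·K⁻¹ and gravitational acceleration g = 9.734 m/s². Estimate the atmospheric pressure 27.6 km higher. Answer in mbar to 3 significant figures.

Scale height: H = RT/g = 901 × 216 / 9.734 = 19993 m.
Barometric formula: P = P₀ exp(−z/H).
z/H = 27600/19993 = 1.3805; exp(−1.3805) = 0.25145.
P = 1830 × 0.25145 = 460.15 mbar.

P ≈ 460 mbar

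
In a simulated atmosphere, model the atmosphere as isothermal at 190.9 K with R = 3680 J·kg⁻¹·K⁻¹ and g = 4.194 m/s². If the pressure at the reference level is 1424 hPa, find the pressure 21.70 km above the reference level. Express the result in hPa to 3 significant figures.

P ≈ 1250 hPa

Scale height: H = RT/g = 3680 × 190.9 / 4.194 = 167500 m.
Barometric formula: P = P₀ exp(−z/H).
z/H = 21700/167500 = 0.12955; exp(−0.12955) = 0.87849.
P = 1424 × 0.87849 = 1251.0 hPa.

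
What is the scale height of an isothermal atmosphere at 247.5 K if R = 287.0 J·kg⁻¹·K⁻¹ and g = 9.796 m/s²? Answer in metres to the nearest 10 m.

The scale height of an isothermal atmosphere is H = RT/g.
H = 287.0 × 247.5 / 9.796 = 71032/9.796 = 7251.1 m.

H ≈ 7250 m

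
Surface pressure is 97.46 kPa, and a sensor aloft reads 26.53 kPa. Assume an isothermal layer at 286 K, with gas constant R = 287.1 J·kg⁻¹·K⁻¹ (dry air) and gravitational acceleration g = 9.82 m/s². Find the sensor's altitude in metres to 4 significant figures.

z ≈ 10880 m

Scale height: H = RT/g = 287.1 × 286 / 9.82 = 8361.6 m.
Invert the barometric formula: z = H ln(P₀/P).
P₀/P = 97.46/26.53 = 3.6736; ln(3.6736) = 1.3012.
z = 8361.6 × 1.3012 = 10880 m.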